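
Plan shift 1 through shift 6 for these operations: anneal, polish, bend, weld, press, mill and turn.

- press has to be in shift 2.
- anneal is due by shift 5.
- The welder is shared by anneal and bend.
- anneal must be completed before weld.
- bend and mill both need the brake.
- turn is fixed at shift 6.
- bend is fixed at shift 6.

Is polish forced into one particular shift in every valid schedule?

polish can be shift 1 (e.g. bend -> shift 6, mill -> shift 1, weld -> shift 2, turn -> shift 6, polish -> shift 1, press -> shift 2, anneal -> shift 1) or shift 2 (e.g. anneal -> shift 1; polish -> shift 2; turn -> shift 6; bend -> shift 6; weld -> shift 2; mill -> shift 1; press -> shift 2).

No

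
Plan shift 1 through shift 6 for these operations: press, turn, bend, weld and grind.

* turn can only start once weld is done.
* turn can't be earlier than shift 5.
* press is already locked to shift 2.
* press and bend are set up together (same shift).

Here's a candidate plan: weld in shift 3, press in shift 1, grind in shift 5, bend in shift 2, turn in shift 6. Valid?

press and bend are set up together (same shift) — violated.
press is already locked to shift 2 — violated.
turn can't be earlier than shift 5 — holds.
turn can only start once weld is done — holds.

No — it violates: press is already locked to shift 2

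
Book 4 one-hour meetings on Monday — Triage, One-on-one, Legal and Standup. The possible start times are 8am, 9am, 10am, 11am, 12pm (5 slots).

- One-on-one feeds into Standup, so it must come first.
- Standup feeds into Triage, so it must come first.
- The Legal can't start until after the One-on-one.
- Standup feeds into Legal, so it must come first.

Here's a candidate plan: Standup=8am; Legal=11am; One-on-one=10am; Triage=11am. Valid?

The Legal can't start until after the One-on-one — holds.
One-on-one feeds into Standup, so it must come first — violated.
Standup feeds into Legal, so it must come first — holds.
Standup feeds into Triage, so it must come first — holds.

No. One-on-one feeds into Standup, so it must come first is not satisfied.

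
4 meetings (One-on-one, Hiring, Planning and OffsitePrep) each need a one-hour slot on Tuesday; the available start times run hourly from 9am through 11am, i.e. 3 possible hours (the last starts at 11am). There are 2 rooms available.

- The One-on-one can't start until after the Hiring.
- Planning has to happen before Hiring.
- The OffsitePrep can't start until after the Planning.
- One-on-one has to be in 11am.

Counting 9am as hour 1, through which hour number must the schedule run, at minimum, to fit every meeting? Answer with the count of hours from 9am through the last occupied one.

3

The precedence chain requires at least 3 distinct hours.
With at most 2 per hour and 4 meetings, at least 2 hours are needed.
3 works (last occupied hour: 11am): for example Hiring -> 10am, Planning -> 9am, One-on-one -> 11am, OffsitePrep -> 10am.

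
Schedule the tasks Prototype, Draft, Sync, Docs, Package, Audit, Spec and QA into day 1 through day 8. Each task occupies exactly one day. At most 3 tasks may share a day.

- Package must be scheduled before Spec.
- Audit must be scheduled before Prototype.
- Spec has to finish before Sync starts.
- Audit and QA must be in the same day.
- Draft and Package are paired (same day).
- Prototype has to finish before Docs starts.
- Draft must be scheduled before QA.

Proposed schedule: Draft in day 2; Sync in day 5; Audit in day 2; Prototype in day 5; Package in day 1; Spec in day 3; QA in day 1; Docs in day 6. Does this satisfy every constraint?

Draft and Package are paired (same day) — violated.
Draft must be scheduled before QA — violated.
Audit and QA must be in the same day — violated.
At most 3 tasks may share a day — holds.
Prototype has to finish before Docs starts — holds.
Package must be scheduled before Spec — holds.
Spec has to finish before Sync starts — holds.
Audit must be scheduled before Prototype — holds.

No — it violates: Draft must be scheduled before QA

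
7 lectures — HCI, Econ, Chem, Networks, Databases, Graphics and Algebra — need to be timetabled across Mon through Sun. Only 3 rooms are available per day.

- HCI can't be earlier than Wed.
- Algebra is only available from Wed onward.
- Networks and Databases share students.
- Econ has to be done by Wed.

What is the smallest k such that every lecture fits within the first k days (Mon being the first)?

3 days

With at most 3 per day and 7 lectures, at least 3 days are needed.
HCI can't be placed before Wed — that is day 3 counting from Mon — so the schedule must run through at least 3 days.
3 works (last occupied day: Wed): for example HCI in Wed; Chem in Mon; Econ in Mon; Algebra in Wed; Graphics in Tue; Networks in Mon; Databases in Tue.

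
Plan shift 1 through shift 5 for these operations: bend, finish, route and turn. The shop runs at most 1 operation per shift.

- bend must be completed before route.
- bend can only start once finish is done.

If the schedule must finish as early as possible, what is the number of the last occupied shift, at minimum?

4

The precedence chain requires at least 3 distinct shifts.
With at most 1 per shift and 4 operations, at least 4 shifts are needed.
4 works (last occupied shift: shift 4): for example turn -> shift 4, route -> shift 3, bend -> shift 2, finish -> shift 1.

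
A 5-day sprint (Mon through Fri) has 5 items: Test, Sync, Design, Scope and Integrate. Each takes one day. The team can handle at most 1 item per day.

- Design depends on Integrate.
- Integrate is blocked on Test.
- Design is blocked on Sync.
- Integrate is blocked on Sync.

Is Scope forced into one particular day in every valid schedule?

No

Scope can be Mon (e.g. Sync=Tue, Scope=Mon, Test=Wed, Integrate=Thu, Design=Fri) or Tue (e.g. Sync in Mon, Integrate in Thu, Scope in Tue, Test in Wed, Design in Fri).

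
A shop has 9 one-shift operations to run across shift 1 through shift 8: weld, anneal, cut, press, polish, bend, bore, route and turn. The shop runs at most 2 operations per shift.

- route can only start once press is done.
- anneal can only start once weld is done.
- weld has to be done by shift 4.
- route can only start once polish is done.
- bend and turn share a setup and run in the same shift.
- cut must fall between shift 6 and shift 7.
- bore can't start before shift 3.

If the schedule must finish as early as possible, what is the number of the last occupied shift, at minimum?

shift 6

The precedence chain requires at least 2 distinct shifts.
With at most 2 per shift and 9 operations, at least 5 shifts are needed.
cut can't be placed before shift 6, so the schedule must run through at least shift 6.
6 works (last occupied shift: shift 6): for example bend=shift 4; route=shift 3; cut=shift 6; polish=shift 2; turn=shift 4; anneal=shift 2; weld=shift 1; press=shift 1; bore=shift 3.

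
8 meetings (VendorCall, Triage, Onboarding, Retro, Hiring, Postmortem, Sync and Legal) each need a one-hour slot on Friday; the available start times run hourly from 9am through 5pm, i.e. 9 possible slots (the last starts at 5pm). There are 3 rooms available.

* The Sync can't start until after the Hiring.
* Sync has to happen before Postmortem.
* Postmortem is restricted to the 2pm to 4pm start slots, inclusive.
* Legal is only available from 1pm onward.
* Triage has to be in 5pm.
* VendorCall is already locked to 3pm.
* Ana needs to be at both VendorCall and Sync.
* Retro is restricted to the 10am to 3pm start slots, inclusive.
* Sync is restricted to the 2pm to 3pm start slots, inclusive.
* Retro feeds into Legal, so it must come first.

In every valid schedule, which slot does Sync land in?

2pm

Sync's window is 2pm–3pm.
VendorCall is fixed at 3pm, and Sync can't share a slot with VendorCall.
So Sync must be 2pm.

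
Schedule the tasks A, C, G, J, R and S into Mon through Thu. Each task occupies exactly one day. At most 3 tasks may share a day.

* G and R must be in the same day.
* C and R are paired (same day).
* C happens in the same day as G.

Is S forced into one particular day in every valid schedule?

S can be Mon (e.g. J in Mon, C in Tue, R in Tue, A in Mon, G in Tue, S in Mon) or Tue (e.g. R=Wed, J=Mon, G=Wed, S=Tue, C=Wed, A=Mon).

No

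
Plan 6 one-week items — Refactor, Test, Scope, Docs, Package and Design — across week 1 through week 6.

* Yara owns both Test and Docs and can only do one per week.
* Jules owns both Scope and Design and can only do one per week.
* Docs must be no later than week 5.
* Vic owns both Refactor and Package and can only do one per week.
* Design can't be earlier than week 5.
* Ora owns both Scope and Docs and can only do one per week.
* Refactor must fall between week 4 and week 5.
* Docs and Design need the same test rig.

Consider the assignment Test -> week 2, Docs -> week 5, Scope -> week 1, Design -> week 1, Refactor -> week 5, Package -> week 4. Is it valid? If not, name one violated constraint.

Jules owns both Scope and Design and can only do one per week — violated.
Docs and Design need the same test rig — holds.
Refactor must fall between week 4 and week 5 — holds.
Docs must be no later than week 5 — holds.
Design can't be earlier than week 5 — violated.
Vic owns both Refactor and Package and can only do one per week — holds.
Ora owns both Scope and Docs and can only do one per week — holds.
Yara owns both Test and Docs and can only do one per week — holds.

No — it violates: Jules owns both Scope and Design and can only do one per week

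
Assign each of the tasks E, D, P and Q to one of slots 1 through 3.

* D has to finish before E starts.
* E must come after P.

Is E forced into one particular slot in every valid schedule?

No

E can be 2 (e.g. Q -> 1; E -> 2; P -> 1; D -> 1) or 3 (e.g. E in 3; Q in 1; D in 1; P in 1).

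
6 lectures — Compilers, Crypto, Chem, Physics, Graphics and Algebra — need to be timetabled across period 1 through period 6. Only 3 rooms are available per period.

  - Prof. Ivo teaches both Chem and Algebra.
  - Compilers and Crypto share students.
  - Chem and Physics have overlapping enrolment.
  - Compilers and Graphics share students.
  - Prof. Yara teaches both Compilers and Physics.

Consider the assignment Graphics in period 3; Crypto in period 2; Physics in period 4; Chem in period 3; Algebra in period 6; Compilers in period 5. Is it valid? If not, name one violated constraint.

Yes

Prof. Yara teaches both Compilers and Physics — holds.
Compilers and Graphics share students — holds.
Chem and Physics have overlapping enrolment — holds.
Compilers and Crypto share students — holds.
Prof. Ivo teaches both Chem and Algebra — holds.
Only 3 rooms are available per period — holds.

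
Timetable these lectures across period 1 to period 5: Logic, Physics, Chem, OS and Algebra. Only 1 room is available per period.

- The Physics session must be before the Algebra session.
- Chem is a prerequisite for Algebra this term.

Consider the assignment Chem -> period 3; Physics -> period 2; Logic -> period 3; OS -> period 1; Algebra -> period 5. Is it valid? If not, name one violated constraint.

Chem is a prerequisite for Algebra this term — holds.
The Physics session must be before the Algebra session — holds.
Only 1 room is available per period — violated.

No — it violates: Only 1 room is available per period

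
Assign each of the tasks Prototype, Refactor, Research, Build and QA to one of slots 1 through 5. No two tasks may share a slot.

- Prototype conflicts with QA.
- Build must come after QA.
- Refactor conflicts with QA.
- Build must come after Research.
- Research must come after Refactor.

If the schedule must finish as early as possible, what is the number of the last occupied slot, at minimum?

The precedence chain requires at least 3 distinct slots.
With at most 1 per slot and 5 tasks, at least 5 slots are needed.
5 works (last occupied slot: 5): for example Research in 2; QA in 3; Prototype in 5; Build in 4; Refactor in 1.

5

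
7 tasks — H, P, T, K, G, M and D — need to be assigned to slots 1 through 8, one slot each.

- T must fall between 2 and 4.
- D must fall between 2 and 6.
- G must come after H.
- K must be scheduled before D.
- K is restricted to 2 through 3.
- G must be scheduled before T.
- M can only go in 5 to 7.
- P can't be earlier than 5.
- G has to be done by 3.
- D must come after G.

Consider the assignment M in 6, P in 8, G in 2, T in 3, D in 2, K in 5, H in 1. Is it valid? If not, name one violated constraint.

G has to be done by 3 — holds.
T must fall between 2 and 4 — holds.
K must be scheduled before D — violated.
G must be scheduled before T — holds.
D must fall between 2 and 6 — holds.
D must come after G — violated.
K is restricted to 2 through 3 — violated.
M can only go in 5 to 7 — holds.
P can't be earlier than 5 — holds.
G must come after H — holds.

No. K must be scheduled before D is not satisfied.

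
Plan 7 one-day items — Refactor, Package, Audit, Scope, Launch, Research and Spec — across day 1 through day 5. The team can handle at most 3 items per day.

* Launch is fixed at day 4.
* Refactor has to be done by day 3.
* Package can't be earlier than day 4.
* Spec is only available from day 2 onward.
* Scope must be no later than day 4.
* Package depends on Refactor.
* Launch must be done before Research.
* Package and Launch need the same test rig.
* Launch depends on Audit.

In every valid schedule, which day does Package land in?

day 5

Package's window is day 4–day 5.
Launch is fixed at day 4, and Package can't share a day with Launch.
So Package must be day 5.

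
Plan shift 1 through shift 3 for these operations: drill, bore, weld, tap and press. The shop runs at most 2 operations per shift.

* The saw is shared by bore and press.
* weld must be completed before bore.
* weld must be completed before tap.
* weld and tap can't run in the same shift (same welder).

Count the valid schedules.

Splitting on drill: it can be shift 1 (6), shift 2 (6), shift 3 (5). Listing each branch's schedules as (bore, weld, tap, press) by shift number:
drill=shift 1: (2,1,2,3) (2,1,3,3) (3,1,2,2) (3,1,3,2) (3,2,3,1) (3,2,3,2) — 6.
drill=shift 2: (2,1,3,1) (2,1,3,3) (3,1,2,1) (3,1,3,1) (3,1,3,2) (3,2,3,1) — 6.
drill=shift 3: (2,1,2,1) (2,1,2,3) (2,1,3,1) (3,1,2,1) (3,1,2,2) — 5.
Summing: 6 + 6 + 5 = 17.

17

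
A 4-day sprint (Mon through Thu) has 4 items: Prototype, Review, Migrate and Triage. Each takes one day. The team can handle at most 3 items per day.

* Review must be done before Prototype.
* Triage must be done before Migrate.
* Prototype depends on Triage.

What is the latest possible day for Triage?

Wed

Downstream work caps Triage at Wed.
Triage at Wed is achievable: Migrate in Thu; Prototype in Thu; Triage in Wed; Review in Mon.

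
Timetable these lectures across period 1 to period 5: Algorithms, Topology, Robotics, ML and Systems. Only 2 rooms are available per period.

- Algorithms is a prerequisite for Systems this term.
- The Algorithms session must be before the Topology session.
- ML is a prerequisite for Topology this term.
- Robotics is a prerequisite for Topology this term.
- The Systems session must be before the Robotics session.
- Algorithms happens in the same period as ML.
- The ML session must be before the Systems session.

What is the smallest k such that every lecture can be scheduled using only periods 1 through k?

The precedence chain requires at least 4 distinct periods.
With at most 2 per period and 5 lectures, at least 3 periods are needed.
4 works (last occupied period: period 4): for example Systems=period 2, ML=period 1, Topology=period 4, Algorithms=period 1, Robotics=period 3.

4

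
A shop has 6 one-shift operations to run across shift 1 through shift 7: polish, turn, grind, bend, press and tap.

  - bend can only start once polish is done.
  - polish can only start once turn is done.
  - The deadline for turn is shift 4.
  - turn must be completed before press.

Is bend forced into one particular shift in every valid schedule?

No

bend can be shift 3 (e.g. grind=shift 1, press=shift 2, polish=shift 2, tap=shift 1, turn=shift 1, bend=shift 3) or shift 4 (e.g. grind=shift 1, turn=shift 1, tap=shift 1, polish=shift 2, bend=shift 4, press=shift 2).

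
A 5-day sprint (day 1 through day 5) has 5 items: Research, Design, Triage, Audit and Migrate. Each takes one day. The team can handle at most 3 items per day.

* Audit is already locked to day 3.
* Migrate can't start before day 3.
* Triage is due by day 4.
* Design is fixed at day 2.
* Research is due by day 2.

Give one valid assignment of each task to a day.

Migrate=day 3, Design=day 2, Audit=day 3, Research=day 1, Triage=day 1

Checking: Triage=day 1 in [day 1,day 4]; Migrate=day 3 in [day 3,day 5]; Design=day 2 in [day 2,day 2]; Audit=day 3 in [day 3,day 3]; Research=day 1 in [day 1,day 2]; max 2 per day (cap 3).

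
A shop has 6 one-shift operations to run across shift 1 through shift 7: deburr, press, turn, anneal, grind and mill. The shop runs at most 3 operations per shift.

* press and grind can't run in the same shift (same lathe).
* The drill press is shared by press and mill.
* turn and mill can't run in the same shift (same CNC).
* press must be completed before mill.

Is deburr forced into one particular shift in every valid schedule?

No

deburr can be shift 1 (e.g. mill -> shift 2, deburr -> shift 1, grind -> shift 2, anneal -> shift 2, press -> shift 1, turn -> shift 1) or shift 2 (e.g. press -> shift 1, anneal -> shift 1, mill -> shift 2, deburr -> shift 2, grind -> shift 2, turn -> shift 1).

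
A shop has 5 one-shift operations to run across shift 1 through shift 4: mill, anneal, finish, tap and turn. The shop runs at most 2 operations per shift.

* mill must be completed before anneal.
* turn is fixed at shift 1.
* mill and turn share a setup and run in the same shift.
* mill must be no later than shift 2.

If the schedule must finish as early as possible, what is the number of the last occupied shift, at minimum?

The precedence chain requires at least 2 distinct shifts.
With at most 2 per shift and 5 operations, at least 3 shifts are needed.
3 works (last occupied shift: shift 3): for example finish=shift 2; turn=shift 1; mill=shift 1; tap=shift 3; anneal=shift 2.

shift 3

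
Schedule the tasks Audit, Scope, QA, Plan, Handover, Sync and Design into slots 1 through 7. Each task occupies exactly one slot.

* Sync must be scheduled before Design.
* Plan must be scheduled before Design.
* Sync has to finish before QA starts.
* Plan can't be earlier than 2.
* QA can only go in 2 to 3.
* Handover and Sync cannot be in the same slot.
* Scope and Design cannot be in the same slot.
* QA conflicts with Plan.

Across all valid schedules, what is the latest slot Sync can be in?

2

Downstream work caps Sync at 2.
Sync at 2 is achievable: Scope -> 1; QA -> 3; Sync -> 2; Audit -> 1; Handover -> 1; Plan -> 2; Design -> 3.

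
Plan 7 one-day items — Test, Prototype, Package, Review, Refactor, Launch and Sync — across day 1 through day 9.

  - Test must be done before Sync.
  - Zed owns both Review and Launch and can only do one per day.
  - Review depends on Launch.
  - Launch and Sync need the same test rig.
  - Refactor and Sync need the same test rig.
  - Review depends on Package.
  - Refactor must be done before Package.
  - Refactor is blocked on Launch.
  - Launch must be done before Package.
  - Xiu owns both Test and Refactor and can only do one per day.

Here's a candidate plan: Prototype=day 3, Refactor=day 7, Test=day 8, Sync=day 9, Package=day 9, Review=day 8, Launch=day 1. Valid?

No — it violates: Review depends on Package

Refactor and Sync need the same test rig — holds.
Zed owns both Review and Launch and can only do one per day — holds.
Xiu owns both Test and Refactor and can only do one per day — holds.
Refactor is blocked on Launch — holds.
Review depends on Launch — holds.
Review depends on Package — violated.
Test must be done before Sync — holds.
Launch and Sync need the same test rig — holds.
Refactor must be done before Package — holds.
Launch must be done before Package — holds.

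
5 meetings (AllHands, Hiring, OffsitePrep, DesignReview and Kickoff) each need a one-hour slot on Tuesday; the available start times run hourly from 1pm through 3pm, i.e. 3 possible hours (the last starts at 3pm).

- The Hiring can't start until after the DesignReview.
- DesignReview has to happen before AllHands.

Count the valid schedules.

Splitting on AllHands: it can be 2pm (18), 3pm (27). Listing each branch's schedules as (Hiring, OffsitePrep, DesignReview, Kickoff):
AllHands=2pm: (2pm,1pm,1pm,1pm) (2pm,1pm,1pm,2pm) (2pm,1pm,1pm,3pm) (2pm,2pm,1pm,1pm) (2pm,2pm,1pm,2pm) (2pm,2pm,1pm,3pm) (2pm,3pm,1pm,1pm) (2pm,3pm,1pm,2pm) (2pm,3pm,1pm,3pm) (3pm,1pm,1pm,1pm) (3pm,1pm,1pm,2pm) (3pm,1pm,1pm,3pm) (3pm,2pm,1pm,1pm) (3pm,2pm,1pm,2pm) (3pm,2pm,1pm,3pm) (3pm,3pm,1pm,1pm) (3pm,3pm,1pm,2pm) (3pm,3pm,1pm,3pm) — 18.
AllHands=3pm: (2pm,1pm,1pm,1pm) (2pm,1pm,1pm,2pm) (2pm,1pm,1pm,3pm) (2pm,2pm,1pm,1pm) (2pm,2pm,1pm,2pm) (2pm,2pm,1pm,3pm) (2pm,3pm,1pm,1pm) (2pm,3pm,1pm,2pm) (2pm,3pm,1pm,3pm) (3pm,1pm,1pm,1pm) (3pm,1pm,1pm,2pm) (3pm,1pm,1pm,3pm) (3pm,1pm,2pm,1pm) (3pm,1pm,2pm,2pm) (3pm,1pm,2pm,3pm) (3pm,2pm,1pm,1pm) (3pm,2pm,1pm,2pm) (3pm,2pm,1pm,3pm) (3pm,2pm,2pm,1pm) (3pm,2pm,2pm,2pm) (3pm,2pm,2pm,3pm) (3pm,3pm,1pm,1pm) (3pm,3pm,1pm,2pm) (3pm,3pm,1pm,3pm) (3pm,3pm,2pm,1pm) (3pm,3pm,2pm,2pm) (3pm,3pm,2pm,3pm) — 27.
Summing: 18 + 27 = 45.

45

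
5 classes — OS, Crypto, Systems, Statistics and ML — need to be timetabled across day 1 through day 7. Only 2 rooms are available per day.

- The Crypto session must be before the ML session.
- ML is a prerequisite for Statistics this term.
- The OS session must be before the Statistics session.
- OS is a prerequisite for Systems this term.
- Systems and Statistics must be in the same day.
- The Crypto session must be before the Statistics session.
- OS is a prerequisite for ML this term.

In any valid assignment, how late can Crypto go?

Downstream work caps Crypto at day 5.
Crypto at day 5 is achievable: OS -> day 1, ML -> day 6, Systems -> day 7, Crypto -> day 5, Statistics -> day 7.

day 5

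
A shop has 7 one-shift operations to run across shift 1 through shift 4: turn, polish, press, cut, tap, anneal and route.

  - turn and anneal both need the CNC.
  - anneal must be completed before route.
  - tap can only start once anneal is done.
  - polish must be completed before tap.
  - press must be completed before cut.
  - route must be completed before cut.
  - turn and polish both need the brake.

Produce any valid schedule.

polish -> shift 1, route -> shift 2, turn -> shift 2, cut -> shift 3, anneal -> shift 1, press -> shift 1, tap -> shift 2

Checking: anneal(shift 1) before route(shift 2); polish(shift 1) before tap(shift 2); anneal(shift 1) before tap(shift 2); route(shift 2) before cut(shift 3); press(shift 1) before cut(shift 3); turn(shift 2) != polish(shift 1); turn(shift 2) != anneal(shift 1).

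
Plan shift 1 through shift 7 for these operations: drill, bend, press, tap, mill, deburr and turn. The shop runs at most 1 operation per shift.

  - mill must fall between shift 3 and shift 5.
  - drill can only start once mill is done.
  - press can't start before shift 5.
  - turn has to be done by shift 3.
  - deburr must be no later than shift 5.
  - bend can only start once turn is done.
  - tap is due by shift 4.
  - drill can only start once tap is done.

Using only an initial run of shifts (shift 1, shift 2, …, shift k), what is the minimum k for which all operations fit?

7 shifts

The precedence chain requires at least 2 distinct shifts.
With at most 1 per shift and 7 operations, at least 7 shifts are needed.
press can't be placed before shift 5, so the schedule must run through at least shift 5.
7 works (last occupied shift: shift 7): for example deburr=shift 4, tap=shift 2, mill=shift 3, turn=shift 1, drill=shift 6, bend=shift 7, press=shift 5.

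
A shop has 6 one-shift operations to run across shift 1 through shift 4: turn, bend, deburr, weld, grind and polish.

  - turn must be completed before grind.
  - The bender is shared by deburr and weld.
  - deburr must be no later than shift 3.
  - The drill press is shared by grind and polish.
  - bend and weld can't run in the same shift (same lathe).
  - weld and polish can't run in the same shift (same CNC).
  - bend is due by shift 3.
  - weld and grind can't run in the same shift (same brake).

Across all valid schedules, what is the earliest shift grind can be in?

Precedence pushes grind to at least shift 2.
grind at shift 2 is achievable: deburr -> shift 1, weld -> shift 3, grind -> shift 2, bend -> shift 1, turn -> shift 1, polish -> shift 1.

shift 2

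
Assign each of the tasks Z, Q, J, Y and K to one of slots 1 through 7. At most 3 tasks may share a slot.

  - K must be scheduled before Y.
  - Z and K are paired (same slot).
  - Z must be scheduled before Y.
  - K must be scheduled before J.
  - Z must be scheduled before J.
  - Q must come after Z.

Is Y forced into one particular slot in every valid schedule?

No

Y can be 2 (e.g. K=1; J=2; Y=2; Z=1; Q=2) or 3 (e.g. Z -> 1, Y -> 3, K -> 1, Q -> 2, J -> 2).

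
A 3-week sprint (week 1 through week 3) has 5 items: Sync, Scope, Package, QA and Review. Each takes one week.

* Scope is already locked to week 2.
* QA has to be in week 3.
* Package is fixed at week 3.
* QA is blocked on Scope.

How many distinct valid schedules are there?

9

Splitting on Sync: it can be week 1 (3), week 2 (3), week 3 (3). Listing each branch's schedules as (Scope, Package, QA, Review) by week number:
Sync=week 1: (2,3,3,1) (2,3,3,2) (2,3,3,3) — 3.
Sync=week 2: (2,3,3,1) (2,3,3,2) (2,3,3,3) — 3.
Sync=week 3: (2,3,3,1) (2,3,3,2) (2,3,3,3) — 3.
Summing: 3 + 3 + 3 = 9.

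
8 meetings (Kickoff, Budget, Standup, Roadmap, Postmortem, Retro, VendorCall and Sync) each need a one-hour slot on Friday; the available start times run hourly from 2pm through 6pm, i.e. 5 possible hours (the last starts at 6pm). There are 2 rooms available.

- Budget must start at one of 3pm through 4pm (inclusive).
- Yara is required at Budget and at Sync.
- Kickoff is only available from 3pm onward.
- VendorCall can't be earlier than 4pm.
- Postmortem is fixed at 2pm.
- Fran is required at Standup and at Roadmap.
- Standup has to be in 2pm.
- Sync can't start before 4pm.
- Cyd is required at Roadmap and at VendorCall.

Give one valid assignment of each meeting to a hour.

VendorCall in 4pm, Sync in 4pm, Budget in 3pm, Roadmap in 5pm, Standup in 2pm, Retro in 5pm, Kickoff in 3pm, Postmortem in 2pm

Checking: Budget(3pm) != Sync(4pm); Roadmap(5pm) != VendorCall(4pm); Standup(2pm) != Roadmap(5pm); Standup=2pm in [2pm,2pm]; Kickoff=3pm in [3pm,6pm]; VendorCall=4pm in [4pm,6pm]; Budget=3pm in [3pm,4pm]; Postmortem=2pm in [2pm,2pm]; Sync=4pm in [4pm,6pm]; max 2 per hour (cap 2).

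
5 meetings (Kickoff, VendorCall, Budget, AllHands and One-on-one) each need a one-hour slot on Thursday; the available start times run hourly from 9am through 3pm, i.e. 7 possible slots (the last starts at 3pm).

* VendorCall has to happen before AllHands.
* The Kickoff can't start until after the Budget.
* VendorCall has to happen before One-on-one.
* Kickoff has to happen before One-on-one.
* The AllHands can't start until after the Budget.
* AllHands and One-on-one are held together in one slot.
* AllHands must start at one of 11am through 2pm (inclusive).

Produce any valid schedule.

AllHands=11am; Budget=9am; One-on-one=11am; Kickoff=10am; VendorCall=9am

Checking: Budget(9am) before AllHands(11am); VendorCall(9am) before AllHands(11am); Budget(9am) before Kickoff(10am); Kickoff(10am) before One-on-one(11am); VendorCall(9am) before One-on-one(11am); AllHands = One-on-one = 11am; AllHands=11am in [11am,2pm].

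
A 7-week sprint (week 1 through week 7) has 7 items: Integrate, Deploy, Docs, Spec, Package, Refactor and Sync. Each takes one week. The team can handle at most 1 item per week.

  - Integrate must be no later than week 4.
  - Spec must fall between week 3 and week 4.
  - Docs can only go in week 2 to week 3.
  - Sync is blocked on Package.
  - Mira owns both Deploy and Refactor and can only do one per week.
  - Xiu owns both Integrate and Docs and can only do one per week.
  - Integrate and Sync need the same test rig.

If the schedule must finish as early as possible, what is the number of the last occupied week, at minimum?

7

The precedence chain requires at least 2 distinct weeks.
With at most 1 per week and 7 work items, at least 7 weeks are needed.
Spec can't be placed before week 3, so the schedule must run through at least week 3.
7 works (last occupied week: week 7): for example Integrate -> week 1; Docs -> week 2; Sync -> week 5; Package -> week 4; Refactor -> week 7; Spec -> week 3; Deploy -> week 6.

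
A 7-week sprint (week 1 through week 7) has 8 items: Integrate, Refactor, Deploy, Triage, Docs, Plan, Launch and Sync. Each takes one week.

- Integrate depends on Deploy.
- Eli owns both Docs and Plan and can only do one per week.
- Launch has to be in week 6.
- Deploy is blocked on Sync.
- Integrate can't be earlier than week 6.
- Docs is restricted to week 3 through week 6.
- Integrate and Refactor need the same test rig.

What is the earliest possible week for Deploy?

Precedence pushes Deploy to at least week 2; downstream work caps Deploy at week 6.
Deploy at week 2 is achievable: Integrate=week 6, Refactor=week 1, Plan=week 1, Launch=week 6, Sync=week 1, Docs=week 3, Deploy=week 2, Triage=week 1.

week 2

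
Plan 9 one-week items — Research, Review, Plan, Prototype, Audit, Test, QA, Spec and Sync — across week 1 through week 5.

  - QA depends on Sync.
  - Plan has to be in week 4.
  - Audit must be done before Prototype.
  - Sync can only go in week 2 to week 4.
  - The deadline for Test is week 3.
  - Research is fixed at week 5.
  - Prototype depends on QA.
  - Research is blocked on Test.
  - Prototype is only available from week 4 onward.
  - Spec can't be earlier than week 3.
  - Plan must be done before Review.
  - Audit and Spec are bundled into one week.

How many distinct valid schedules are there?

21

Splitting on Prototype: it can be week 4 (3), week 5 (18). Listing each branch's schedules as (Research, Review, Plan, Audit, Test, QA, Spec, Sync) by week number:
Prototype=week 4: (5,5,4,3,1,3,3,2) (5,5,4,3,2,3,3,2) (5,5,4,3,3,3,3,2) — 3.
Prototype=week 5: (5,5,4,3,1,3,3,2) (5,5,4,3,1,4,3,2) (5,5,4,3,1,4,3,3) (5,5,4,3,2,3,3,2) (5,5,4,3,2,4,3,2) (5,5,4,3,2,4,3,3) (5,5,4,3,3,3,3,2) (5,5,4,3,3,4,3,2) (5,5,4,3,3,4,3,3) (5,5,4,4,1,3,4,2) (5,5,4,4,1,4,4,2) (5,5,4,4,1,4,4,3) (5,5,4,4,2,3,4,2) (5,5,4,4,2,4,4,2) (5,5,4,4,2,4,4,3) (5,5,4,4,3,3,4,2) (5,5,4,4,3,4,4,2) (5,5,4,4,3,4,4,3) — 18.
Summing: 3 + 18 = 21.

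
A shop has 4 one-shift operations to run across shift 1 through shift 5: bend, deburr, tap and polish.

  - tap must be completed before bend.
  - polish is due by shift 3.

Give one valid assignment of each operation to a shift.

polish -> shift 1, bend -> shift 2, deburr -> shift 1, tap -> shift 1

Checking: tap(shift 1) before bend(shift 2); polish=shift 1 in [shift 1,shift 3].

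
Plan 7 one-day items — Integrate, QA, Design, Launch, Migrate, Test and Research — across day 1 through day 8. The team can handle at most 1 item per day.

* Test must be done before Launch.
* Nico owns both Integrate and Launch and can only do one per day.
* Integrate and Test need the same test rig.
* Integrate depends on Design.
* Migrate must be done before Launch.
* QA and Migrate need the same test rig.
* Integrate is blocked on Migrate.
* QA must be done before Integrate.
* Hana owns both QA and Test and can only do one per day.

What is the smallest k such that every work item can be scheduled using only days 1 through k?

7

The precedence chain requires at least 2 distinct days.
With at most 1 per day and 7 work items, at least 7 days are needed.
7 works (last occupied day: day 7): for example Test -> day 5, Migrate -> day 1, Design -> day 3, QA -> day 2, Integrate -> day 4, Research -> day 7, Launch -> day 6.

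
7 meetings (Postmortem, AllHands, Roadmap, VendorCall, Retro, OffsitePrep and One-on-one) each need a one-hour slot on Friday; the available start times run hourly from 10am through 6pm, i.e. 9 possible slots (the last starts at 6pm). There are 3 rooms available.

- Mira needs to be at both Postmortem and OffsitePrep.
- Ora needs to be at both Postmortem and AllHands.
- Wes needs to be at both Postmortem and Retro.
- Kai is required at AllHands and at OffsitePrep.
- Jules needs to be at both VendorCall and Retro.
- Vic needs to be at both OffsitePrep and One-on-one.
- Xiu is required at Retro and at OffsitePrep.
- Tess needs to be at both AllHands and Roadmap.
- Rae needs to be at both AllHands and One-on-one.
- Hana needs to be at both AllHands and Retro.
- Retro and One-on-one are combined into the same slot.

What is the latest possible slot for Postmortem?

Postmortem at 6pm is achievable: Roadmap=11am; One-on-one=11am; OffsitePrep=12pm; Retro=11am; VendorCall=10am; AllHands=10am; Postmortem=6pm.

6pm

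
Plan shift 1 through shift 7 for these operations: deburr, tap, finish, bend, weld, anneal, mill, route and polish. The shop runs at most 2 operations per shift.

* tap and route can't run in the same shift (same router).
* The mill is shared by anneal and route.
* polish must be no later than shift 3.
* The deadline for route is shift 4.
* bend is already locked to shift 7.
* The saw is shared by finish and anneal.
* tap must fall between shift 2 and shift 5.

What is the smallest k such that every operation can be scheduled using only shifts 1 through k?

7 shifts

With at most 2 per shift and 9 operations, at least 5 shifts are needed.
bend can't be placed before shift 7, so the schedule must run through at least shift 7.
7 works (last occupied shift: shift 7): for example finish=shift 3, anneal=shift 4, bend=shift 7, polish=shift 1, mill=shift 4, tap=shift 2, deburr=shift 2, weld=shift 3, route=shift 1.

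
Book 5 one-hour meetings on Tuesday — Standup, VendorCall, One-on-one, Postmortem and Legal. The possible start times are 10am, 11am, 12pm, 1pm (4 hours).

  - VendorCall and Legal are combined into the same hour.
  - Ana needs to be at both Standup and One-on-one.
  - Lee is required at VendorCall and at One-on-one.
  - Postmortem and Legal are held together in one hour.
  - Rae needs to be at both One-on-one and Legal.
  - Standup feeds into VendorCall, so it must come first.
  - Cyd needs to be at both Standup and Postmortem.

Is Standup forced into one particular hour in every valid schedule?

Standup can be 10am (e.g. Postmortem in 11am; Legal in 11am; One-on-one in 12pm; Standup in 10am; VendorCall in 11am) or 11am (e.g. Legal in 12pm, Postmortem in 12pm, VendorCall in 12pm, Standup in 11am, One-on-one in 10am).

No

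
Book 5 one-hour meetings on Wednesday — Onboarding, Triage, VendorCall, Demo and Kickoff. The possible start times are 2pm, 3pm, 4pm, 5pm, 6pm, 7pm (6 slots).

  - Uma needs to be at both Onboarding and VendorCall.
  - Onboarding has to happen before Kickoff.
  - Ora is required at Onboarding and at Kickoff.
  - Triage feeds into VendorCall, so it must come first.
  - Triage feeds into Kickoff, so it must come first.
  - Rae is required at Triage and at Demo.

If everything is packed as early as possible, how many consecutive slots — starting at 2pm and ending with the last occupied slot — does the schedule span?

2

The precedence chain requires at least 2 distinct slots.
2 works (last occupied slot: 3pm): for example Triage in 2pm; Kickoff in 3pm; Demo in 3pm; VendorCall in 3pm; Onboarding in 2pm.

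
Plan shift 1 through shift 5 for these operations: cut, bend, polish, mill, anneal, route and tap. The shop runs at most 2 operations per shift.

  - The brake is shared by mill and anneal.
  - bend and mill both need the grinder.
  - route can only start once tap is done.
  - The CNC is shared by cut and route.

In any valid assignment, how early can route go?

Precedence pushes route to at least shift 2.
route at shift 2 is achievable: anneal -> shift 4, cut -> shift 1, tap -> shift 1, bend -> shift 2, route -> shift 2, mill -> shift 3, polish -> shift 3.

shift 2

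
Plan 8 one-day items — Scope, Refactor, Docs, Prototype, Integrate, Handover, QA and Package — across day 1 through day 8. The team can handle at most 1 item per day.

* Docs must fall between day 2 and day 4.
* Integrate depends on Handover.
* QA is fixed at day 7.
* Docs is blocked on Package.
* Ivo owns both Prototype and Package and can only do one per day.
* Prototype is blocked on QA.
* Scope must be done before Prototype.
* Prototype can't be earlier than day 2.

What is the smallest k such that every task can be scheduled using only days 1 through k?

8

The precedence chain requires at least 2 distinct days.
With at most 1 per day and 8 tasks, at least 8 days are needed.
Propagating the time windows through the other constraints, Prototype can't land before day 8, so the schedule must run through at least day 8.
8 works (last occupied day: day 8): for example Docs in day 2; Package in day 1; Handover in day 4; Prototype in day 8; Scope in day 3; Integrate in day 5; Refactor in day 6; QA in day 7.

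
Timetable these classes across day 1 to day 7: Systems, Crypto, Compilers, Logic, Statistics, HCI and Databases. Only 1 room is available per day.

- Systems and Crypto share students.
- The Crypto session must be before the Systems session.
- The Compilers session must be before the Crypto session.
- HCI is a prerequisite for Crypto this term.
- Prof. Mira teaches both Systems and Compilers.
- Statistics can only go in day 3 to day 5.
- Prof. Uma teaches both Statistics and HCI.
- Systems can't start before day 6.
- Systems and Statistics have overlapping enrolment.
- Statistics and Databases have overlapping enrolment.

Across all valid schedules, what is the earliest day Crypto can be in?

Precedence pushes Crypto to at least day 2; downstream work caps Crypto at day 6.
Crypto at day 3 is achievable: Logic -> day 5; Crypto -> day 3; Databases -> day 7; HCI -> day 2; Systems -> day 6; Compilers -> day 1; Statistics -> day 4.
Nothing earlier works — the conflict and capacity constraints rule out every day before day 3.

day 3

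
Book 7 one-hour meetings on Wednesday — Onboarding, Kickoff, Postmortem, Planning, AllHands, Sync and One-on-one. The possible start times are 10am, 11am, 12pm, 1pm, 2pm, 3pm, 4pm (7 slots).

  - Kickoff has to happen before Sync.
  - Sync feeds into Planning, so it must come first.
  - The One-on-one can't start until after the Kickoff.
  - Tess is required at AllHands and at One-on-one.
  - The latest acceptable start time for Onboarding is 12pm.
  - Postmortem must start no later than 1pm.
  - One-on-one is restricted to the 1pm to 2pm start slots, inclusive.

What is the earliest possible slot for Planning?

12pm

Precedence pushes Planning to at least 12pm.
Planning at 12pm is achievable: Sync -> 11am; Kickoff -> 10am; One-on-one -> 1pm; Planning -> 12pm; Postmortem -> 10am; AllHands -> 10am; Onboarding -> 10am.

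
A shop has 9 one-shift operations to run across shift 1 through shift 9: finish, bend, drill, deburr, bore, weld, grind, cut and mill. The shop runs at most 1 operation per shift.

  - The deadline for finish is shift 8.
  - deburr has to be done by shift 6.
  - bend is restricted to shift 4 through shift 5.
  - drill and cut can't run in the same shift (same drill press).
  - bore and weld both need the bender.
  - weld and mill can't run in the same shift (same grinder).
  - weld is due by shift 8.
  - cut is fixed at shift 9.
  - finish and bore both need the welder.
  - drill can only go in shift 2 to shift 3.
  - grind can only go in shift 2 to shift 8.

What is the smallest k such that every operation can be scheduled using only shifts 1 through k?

9

With at most 1 per shift and 9 operations, at least 9 shifts are needed.
cut can't be placed before shift 9, so the schedule must run through at least shift 9.
9 works (last occupied shift: shift 9): for example deburr=shift 1, grind=shift 3, bend=shift 4, bore=shift 7, weld=shift 6, cut=shift 9, finish=shift 5, mill=shift 8, drill=shift 2.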